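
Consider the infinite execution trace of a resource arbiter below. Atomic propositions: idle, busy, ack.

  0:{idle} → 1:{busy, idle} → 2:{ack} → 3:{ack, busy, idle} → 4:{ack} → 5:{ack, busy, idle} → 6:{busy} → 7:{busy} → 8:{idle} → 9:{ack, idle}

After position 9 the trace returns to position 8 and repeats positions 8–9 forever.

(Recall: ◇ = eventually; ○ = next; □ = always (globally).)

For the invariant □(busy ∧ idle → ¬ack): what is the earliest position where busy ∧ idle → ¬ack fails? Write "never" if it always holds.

3

Check busy ∧ idle → ¬ack at each position in order: 0 ✓, 1 ✓, 2 ✓.
At position 3 the labels are {ack, busy, idle}, so busy ∧ idle → ¬ack is false there. This is the first violation.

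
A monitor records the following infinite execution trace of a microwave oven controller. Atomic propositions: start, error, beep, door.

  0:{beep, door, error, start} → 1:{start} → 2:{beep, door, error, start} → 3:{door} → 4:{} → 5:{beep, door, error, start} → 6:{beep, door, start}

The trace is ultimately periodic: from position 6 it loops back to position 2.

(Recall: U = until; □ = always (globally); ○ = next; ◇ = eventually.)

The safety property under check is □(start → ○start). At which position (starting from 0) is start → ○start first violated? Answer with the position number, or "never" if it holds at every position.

Check start → ○start at each position in order: 0 ✓, 1 ✓.
At position 2 the labels are {beep, door, error, start} and the next position 3 has {door}, so start → ○start is false there. This is the first violation.

2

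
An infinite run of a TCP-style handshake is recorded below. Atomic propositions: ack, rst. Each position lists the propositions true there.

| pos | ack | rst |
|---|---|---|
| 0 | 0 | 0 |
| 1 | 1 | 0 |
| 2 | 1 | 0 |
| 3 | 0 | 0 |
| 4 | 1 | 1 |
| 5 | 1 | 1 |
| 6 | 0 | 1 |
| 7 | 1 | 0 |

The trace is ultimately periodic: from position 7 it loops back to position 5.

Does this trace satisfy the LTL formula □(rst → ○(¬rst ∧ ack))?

rst → ○(¬rst ∧ ack) must hold at every position from 0 onward. It fails at position 4, so □(rst → ○(¬rst ∧ ack)) is false.
Positions where rst holds: 4, 5, 6.
Check ○(¬rst ∧ ack) at each: 4→fails, 5→fails, 6→ok.

Does not hold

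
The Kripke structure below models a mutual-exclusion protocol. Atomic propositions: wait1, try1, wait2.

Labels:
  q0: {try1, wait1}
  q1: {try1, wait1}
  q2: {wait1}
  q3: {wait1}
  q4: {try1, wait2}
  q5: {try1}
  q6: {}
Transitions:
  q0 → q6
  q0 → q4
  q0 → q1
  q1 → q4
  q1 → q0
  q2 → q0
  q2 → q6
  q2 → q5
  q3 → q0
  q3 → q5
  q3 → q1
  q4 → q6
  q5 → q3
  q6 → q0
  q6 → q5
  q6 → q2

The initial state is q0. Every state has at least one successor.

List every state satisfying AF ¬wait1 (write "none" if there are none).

States satisfying ¬wait1: {q4, q5, q6}.
States satisfying AF ¬wait1: {q4, q5, q6}.

{q4, q5, q6}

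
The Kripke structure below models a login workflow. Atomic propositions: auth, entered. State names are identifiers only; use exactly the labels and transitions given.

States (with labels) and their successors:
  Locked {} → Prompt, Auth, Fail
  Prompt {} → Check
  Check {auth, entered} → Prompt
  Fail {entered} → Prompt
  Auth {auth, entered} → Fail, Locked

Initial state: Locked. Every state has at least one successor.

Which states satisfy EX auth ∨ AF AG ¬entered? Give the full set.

{Locked, Prompt}

States satisfying auth: {Check, Auth}.
States satisfying EX auth: {Locked, Prompt}.
States satisfying AG ¬entered: ∅.
States satisfying AF AG ¬entered: ∅.
States satisfying EX auth ∨ AF AG ¬entered: {Locked, Prompt}.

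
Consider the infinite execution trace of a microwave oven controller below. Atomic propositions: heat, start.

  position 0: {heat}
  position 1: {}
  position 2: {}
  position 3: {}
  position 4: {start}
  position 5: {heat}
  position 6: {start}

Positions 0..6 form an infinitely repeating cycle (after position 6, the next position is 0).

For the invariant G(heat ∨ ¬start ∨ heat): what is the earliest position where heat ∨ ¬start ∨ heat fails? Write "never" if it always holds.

Check heat ∨ ¬start ∨ heat at each position in order: 0 ✓, 1 ✓, 2 ✓, 3 ✓.
At position 4 the labels are {start}, so heat ∨ ¬start ∨ heat is false there. This is the first violation.

4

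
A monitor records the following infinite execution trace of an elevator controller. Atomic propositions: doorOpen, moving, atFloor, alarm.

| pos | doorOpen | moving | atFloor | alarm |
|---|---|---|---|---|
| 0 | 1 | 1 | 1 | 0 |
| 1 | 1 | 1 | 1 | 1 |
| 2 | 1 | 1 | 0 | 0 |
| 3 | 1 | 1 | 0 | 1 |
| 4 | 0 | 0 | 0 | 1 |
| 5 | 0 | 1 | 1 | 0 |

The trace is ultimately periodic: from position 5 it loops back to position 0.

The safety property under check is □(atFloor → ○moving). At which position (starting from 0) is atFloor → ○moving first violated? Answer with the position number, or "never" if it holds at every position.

atFloor → ○moving holds at every position 0..5, and those are all the positions the trace ever visits, so the invariant □(atFloor → ○moving) is never violated.

never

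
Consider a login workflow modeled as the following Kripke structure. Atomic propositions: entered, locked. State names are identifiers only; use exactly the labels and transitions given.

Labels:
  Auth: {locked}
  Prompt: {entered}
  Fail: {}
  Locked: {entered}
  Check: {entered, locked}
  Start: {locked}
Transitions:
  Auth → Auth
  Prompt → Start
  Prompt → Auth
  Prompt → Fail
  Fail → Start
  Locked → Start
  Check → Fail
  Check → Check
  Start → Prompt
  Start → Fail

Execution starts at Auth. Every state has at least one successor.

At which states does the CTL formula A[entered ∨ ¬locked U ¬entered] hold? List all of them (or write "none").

States satisfying entered ∨ ¬locked: {Prompt, Fail, Locked, Check}.
States satisfying ¬entered: {Auth, Fail, Start}.
States satisfying A[entered ∨ ¬locked U ¬entered]: {Auth, Prompt, Fail, Locked, Start}.

{Auth, Prompt, Fail, Locked, Start}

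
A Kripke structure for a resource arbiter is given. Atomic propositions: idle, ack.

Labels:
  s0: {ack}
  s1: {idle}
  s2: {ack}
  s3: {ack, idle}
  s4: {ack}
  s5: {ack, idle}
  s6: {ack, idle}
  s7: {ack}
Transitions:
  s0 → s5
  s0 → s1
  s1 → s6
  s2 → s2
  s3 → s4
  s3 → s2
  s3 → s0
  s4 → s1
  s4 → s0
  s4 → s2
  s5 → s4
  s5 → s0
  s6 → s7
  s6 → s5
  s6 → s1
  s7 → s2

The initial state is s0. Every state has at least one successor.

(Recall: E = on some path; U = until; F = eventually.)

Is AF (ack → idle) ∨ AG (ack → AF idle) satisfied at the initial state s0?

Holds

States satisfying ack → idle: {s1, s3, s5, s6}.
States satisfying AF (ack → idle): {s0, s1, s3, s5, s6}.
States satisfying ack → AF idle: {s0, s1, s3, s5, s6}.
States satisfying AG (ack → AF idle): ∅.
States satisfying AF (ack → idle) ∨ AG (ack → AF idle): {s0, s1, s3, s5, s6}.
s0 ∈ Sat(AF (ack → idle) ∨ AG (ack → AF idle)).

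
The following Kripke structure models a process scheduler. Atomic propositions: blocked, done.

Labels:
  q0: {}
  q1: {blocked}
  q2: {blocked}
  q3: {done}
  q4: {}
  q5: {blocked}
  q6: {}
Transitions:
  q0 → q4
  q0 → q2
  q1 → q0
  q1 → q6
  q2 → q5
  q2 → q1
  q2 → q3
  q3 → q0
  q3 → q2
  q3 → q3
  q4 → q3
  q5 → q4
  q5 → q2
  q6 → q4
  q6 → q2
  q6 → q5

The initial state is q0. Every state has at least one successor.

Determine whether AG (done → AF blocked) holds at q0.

States satisfying done → AF blocked: {q0, q1, q2, q4, q5, q6}.
States satisfying AG (done → AF blocked): ∅.
q3 is reachable from q0 and violates done → AF blocked, so AG fails at q0.
q0 ∉ Sat(AG (done → AF blocked)).

Violated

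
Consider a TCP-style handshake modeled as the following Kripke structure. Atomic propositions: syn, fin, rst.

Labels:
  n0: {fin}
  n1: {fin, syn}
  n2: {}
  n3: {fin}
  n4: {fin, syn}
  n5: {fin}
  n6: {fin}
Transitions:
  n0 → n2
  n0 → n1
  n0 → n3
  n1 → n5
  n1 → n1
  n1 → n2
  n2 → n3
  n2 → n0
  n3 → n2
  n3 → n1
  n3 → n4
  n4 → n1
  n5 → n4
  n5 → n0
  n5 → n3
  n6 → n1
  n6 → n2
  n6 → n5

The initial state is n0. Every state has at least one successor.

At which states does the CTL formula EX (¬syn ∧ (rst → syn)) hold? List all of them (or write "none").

{n0, n1, n2, n3, n5, n6}

States satisfying ¬syn ∧ (rst → syn): {n0, n2, n3, n5, n6}.
States satisfying EX (¬syn ∧ (rst → syn)): {n0, n1, n2, n3, n5, n6}.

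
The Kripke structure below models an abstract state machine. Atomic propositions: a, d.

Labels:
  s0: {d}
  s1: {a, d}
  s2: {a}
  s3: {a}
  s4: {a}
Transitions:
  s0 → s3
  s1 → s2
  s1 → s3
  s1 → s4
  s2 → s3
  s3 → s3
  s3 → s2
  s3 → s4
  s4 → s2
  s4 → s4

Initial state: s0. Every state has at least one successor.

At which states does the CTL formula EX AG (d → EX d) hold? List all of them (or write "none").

{s0, s1, s2, s3, s4}

States satisfying AG (d → EX d): {s2, s3, s4}.
States satisfying EX AG (d → EX d): {s0, s1, s2, s3, s4}.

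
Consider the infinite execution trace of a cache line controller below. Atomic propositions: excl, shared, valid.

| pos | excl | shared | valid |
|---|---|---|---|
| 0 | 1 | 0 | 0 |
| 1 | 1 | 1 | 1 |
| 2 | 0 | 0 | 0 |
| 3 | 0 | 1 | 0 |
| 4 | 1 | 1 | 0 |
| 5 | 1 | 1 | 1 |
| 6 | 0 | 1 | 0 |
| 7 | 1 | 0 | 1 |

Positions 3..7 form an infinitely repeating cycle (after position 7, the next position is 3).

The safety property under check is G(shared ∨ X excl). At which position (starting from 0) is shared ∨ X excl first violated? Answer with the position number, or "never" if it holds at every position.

2

Check shared ∨ X excl at each position in order: 0 ✓, 1 ✓.
At position 2 the labels are {} and the next position 3 has {shared}, so shared ∨ X excl is false there. This is the first violation.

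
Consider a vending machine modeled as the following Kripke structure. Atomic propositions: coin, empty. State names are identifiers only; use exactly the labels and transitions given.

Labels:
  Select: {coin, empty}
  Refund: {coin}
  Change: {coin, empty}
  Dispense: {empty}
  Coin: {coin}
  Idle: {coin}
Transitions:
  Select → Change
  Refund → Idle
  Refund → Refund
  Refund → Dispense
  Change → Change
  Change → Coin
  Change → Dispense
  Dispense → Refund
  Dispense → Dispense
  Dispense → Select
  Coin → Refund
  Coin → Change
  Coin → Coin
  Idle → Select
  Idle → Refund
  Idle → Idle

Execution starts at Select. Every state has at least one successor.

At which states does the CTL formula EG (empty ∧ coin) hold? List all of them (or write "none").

States satisfying empty ∧ coin: {Select, Change}.
States satisfying EG (empty ∧ coin): {Select, Change}.

{Select, Change}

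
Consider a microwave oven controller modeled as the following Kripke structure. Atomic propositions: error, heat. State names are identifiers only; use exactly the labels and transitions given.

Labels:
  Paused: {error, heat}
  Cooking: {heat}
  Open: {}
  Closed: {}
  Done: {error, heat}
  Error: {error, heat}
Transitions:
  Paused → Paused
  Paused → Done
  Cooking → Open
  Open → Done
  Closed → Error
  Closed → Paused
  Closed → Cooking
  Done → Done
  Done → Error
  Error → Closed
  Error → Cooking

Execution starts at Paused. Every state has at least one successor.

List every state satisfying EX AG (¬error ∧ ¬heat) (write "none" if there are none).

States satisfying AG (¬error ∧ ¬heat): ∅.
States satisfying EX AG (¬error ∧ ¬heat): ∅.

none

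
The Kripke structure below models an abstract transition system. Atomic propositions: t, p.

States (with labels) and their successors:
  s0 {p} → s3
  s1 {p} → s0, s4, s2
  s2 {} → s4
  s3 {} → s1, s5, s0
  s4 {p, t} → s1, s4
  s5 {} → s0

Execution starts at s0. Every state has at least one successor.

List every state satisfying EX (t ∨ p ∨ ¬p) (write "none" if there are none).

{s0, s1, s2, s3, s4, s5}

States satisfying t ∨ p ∨ ¬p: {s0, s1, s2, s3, s4, s5}.
States satisfying EX (t ∨ p ∨ ¬p): {s0, s1, s2, s3, s4, s5}.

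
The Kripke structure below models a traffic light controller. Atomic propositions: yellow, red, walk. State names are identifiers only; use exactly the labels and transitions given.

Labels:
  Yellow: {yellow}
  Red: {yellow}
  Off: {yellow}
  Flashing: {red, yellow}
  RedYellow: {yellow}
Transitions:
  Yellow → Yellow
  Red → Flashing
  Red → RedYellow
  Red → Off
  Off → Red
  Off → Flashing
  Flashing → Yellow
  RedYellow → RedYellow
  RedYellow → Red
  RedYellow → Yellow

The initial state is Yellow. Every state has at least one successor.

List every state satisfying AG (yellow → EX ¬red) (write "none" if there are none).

States satisfying yellow → EX ¬red: {Yellow, Red, Off, Flashing, RedYellow}.
States satisfying AG (yellow → EX ¬red): {Yellow, Red, Off, Flashing, RedYellow}.

{Yellow, Red, Off, Flashing, RedYellow}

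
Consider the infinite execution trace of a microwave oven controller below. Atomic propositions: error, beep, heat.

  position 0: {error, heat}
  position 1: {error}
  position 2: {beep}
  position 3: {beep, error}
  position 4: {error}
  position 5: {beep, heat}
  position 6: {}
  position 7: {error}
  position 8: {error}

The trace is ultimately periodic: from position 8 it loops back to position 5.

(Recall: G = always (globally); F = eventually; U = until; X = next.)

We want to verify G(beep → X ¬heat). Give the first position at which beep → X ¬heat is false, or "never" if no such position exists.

never

beep → X ¬heat holds at every position 0..8, and those are all the positions the trace ever visits, so the invariant G(beep → X ¬heat) is never violated.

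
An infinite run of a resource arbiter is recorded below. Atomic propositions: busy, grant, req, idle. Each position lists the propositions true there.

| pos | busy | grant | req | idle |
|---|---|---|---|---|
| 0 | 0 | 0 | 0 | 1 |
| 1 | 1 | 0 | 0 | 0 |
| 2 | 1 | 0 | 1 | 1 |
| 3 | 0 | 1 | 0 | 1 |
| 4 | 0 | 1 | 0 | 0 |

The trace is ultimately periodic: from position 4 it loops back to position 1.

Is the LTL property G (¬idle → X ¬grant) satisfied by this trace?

¬idle → X ¬grant holds at every position 0..4, and those are all positions ever visited, so G (¬idle → X ¬grant) holds.
Positions where ¬idle holds: 1, 4.
Check X ¬grant at each: 1→ok, 4→ok.

Yes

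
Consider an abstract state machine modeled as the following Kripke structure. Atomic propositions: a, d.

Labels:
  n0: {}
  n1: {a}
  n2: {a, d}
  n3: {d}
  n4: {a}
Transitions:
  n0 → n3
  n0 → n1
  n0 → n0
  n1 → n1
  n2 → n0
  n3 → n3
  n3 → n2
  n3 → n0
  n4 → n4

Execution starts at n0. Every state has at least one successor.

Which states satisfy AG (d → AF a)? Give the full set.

States satisfying d → AF a: {n0, n1, n2, n4}.
States satisfying AG (d → AF a): {n1, n4}.

{n1, n4}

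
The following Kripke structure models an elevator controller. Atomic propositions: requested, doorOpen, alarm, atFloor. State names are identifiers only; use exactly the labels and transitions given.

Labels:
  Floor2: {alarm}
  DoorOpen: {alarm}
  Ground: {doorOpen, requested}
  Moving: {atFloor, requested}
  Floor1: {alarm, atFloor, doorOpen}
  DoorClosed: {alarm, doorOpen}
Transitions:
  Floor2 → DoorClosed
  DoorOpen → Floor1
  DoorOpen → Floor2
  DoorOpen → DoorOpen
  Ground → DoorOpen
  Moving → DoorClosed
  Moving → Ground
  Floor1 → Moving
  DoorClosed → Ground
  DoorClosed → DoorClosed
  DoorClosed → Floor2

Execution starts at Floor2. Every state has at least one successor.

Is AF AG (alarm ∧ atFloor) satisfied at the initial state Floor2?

States satisfying AG (alarm ∧ atFloor): ∅.
States satisfying AF AG (alarm ∧ atFloor): ∅.
There is a path from Floor2 along which AG (alarm ∧ atFloor) never holds.
Floor2 ∉ Sat(AF AG (alarm ∧ atFloor)).

Violated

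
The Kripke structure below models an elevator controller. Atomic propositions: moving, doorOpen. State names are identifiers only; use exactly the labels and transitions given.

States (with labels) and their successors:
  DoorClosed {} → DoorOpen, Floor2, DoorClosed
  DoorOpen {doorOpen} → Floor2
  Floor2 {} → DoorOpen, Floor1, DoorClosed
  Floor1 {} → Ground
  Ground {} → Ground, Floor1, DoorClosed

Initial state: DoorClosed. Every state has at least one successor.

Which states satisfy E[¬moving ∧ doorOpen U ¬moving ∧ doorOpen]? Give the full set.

{DoorOpen}

States satisfying ¬moving ∧ doorOpen: {DoorOpen}.
States satisfying E[¬moving ∧ doorOpen U ¬moving ∧ doorOpen]: {DoorOpen}.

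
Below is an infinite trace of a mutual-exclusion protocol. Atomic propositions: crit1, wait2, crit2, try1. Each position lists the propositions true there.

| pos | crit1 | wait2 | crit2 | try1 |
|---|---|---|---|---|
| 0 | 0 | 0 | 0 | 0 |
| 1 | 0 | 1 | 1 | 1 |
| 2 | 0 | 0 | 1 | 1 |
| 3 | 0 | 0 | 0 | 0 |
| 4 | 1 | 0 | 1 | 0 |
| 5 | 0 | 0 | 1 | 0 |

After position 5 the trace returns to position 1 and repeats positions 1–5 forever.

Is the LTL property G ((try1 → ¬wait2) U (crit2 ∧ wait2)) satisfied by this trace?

(try1 → ¬wait2) U (crit2 ∧ wait2) holds at every position 0..5, and those are all positions ever visited, so G ((try1 → ¬wait2) U (crit2 ∧ wait2)) holds.

Holds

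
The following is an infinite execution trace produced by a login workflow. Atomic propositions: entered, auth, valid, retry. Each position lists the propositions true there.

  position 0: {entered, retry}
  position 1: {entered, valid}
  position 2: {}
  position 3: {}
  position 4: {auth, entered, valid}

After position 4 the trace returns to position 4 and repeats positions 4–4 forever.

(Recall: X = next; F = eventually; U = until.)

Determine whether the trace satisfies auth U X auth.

Does not hold

Walking from position 0: at position 0, X auth has not yet held and auth fails, so auth U X auth is false.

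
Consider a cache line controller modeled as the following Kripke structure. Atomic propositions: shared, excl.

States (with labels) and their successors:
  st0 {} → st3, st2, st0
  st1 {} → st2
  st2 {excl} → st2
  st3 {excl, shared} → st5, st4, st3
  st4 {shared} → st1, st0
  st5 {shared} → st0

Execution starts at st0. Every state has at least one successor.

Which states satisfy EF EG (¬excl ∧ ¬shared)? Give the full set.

States satisfying EG (¬excl ∧ ¬shared): {st0}.
States satisfying EF EG (¬excl ∧ ¬shared): {st0, st3, st4, st5}.

{st0, st3, st4, st5}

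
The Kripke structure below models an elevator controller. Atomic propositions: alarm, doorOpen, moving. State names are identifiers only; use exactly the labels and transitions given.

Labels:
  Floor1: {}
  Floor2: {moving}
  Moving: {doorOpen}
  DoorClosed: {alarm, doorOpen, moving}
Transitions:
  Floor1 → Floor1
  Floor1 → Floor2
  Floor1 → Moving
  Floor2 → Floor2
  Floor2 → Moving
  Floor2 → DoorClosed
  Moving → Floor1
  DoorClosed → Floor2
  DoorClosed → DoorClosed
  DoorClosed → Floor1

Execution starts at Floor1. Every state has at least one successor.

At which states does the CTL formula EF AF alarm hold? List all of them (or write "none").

States satisfying AF alarm: {DoorClosed}.
States satisfying EF AF alarm: {Floor1, Floor2, Moving, DoorClosed}.

{Floor1, Floor2, Moving, DoorClosed}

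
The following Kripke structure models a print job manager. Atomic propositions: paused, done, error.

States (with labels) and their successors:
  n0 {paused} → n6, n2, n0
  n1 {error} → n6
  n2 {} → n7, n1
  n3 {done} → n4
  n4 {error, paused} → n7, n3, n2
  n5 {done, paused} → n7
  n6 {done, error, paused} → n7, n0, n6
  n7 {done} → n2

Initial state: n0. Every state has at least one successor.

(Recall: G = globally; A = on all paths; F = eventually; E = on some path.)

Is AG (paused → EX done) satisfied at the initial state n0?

States satisfying paused → EX done: {n0, n1, n2, n3, n4, n5, n6, n7}.
States satisfying AG (paused → EX done): {n0, n1, n2, n3, n4, n5, n6, n7}.
Every state reachable from n0 satisfies paused → EX done.
n0 ∈ Sat(AG (paused → EX done)).

Yes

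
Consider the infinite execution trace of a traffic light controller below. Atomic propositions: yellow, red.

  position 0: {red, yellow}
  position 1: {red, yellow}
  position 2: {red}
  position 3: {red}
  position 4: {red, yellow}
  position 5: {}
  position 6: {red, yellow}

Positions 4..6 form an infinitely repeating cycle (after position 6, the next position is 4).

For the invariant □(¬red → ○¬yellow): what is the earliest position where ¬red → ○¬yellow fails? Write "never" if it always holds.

Check ¬red → ○¬yellow at each position in order: 0 ✓, 1 ✓, 2 ✓, 3 ✓, 4 ✓.
At position 5 the labels are {} and the next position 6 has {red, yellow}, so ¬red → ○¬yellow is false there. This is the first violation.

5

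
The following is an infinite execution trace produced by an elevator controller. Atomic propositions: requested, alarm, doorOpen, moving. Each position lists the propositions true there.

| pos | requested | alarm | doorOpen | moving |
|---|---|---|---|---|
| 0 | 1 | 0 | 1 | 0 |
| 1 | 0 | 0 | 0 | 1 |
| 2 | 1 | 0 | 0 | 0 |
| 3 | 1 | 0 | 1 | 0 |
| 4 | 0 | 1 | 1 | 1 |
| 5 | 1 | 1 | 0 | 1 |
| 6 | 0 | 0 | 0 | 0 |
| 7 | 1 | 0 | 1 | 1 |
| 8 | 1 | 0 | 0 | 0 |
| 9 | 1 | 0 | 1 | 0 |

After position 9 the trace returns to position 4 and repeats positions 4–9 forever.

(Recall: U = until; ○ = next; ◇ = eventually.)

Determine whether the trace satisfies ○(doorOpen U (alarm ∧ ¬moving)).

Violated

The position after 0 is 1; doorOpen U (alarm ∧ ¬moving) is false there.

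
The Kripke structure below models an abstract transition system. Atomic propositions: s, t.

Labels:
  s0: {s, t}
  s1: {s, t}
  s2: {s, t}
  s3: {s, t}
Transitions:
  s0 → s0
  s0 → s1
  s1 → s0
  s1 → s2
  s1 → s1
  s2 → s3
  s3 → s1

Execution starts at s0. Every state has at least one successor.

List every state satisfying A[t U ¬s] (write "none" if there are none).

States satisfying t: {s0, s1, s2, s3}.
States satisfying ¬s: ∅.
States satisfying A[t U ¬s]: ∅.

none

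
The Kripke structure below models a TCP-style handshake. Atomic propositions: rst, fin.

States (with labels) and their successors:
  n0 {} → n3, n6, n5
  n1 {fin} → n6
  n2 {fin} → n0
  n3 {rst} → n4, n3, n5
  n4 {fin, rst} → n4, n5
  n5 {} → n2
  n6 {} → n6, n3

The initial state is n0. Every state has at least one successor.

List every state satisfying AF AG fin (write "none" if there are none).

States satisfying AG fin: ∅.
States satisfying AF AG fin: ∅.

none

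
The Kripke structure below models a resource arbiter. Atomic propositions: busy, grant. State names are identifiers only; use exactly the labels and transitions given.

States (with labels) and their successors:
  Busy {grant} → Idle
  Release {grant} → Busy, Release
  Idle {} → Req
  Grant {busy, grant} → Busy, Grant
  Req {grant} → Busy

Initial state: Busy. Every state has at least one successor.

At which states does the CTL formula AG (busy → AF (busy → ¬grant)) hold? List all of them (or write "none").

{Busy, Release, Idle, Req}

States satisfying busy → AF (busy → ¬grant): {Busy, Release, Idle, Req}.
States satisfying AG (busy → AF (busy → ¬grant)): {Busy, Release, Idle, Req}.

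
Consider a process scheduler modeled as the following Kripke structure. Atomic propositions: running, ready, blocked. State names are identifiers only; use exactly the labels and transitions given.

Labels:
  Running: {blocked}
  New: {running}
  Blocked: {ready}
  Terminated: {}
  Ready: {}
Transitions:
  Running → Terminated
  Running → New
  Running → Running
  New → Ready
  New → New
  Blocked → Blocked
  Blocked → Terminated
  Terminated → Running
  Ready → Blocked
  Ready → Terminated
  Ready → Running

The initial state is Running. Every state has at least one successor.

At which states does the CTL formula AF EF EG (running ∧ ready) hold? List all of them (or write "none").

States satisfying EF EG (running ∧ ready): ∅.
States satisfying AF EF EG (running ∧ ready): ∅.

none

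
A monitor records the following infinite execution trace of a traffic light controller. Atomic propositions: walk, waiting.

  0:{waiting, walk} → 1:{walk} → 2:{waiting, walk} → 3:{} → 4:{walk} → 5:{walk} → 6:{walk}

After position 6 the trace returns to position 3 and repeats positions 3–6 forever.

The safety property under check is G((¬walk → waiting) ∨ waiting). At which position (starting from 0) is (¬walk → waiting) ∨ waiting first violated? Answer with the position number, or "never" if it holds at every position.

3

Check (¬walk → waiting) ∨ waiting at each position in order: 0 ✓, 1 ✓, 2 ✓.
At position 3 the labels are {}, so (¬walk → waiting) ∨ waiting is false there. This is the first violation.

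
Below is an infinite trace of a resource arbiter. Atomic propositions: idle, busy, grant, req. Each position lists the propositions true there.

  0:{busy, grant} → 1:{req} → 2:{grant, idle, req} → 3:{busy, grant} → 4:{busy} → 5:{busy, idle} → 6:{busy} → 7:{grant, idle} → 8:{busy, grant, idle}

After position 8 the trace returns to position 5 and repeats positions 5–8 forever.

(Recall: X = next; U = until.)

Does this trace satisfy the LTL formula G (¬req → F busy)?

¬req → F busy holds at every position 0..8, and those are all positions ever visited, so G (¬req → F busy) holds.
Positions where ¬req holds: 0, 3, 4, 5, 6, 7, 8.
Check F busy at each: 0→ok, 3→ok, 4→ok, 5→ok, 6→ok, 7→ok, 8→ok.

Yes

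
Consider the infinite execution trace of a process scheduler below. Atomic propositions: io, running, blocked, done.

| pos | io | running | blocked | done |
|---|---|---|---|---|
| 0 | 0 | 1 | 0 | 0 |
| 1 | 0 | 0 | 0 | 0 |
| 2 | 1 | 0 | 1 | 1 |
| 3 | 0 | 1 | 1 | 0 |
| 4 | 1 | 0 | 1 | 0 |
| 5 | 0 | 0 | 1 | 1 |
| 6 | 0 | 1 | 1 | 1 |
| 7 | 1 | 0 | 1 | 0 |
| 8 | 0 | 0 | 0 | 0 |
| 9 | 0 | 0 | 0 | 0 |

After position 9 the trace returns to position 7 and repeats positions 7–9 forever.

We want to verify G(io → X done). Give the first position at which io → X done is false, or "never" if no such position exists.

2

Check io → X done at each position in order: 0 ✓, 1 ✓.
At position 2 the labels are {blocked, done, io} and the next position 3 has {blocked, running}, so io → X done is false there. This is the first violation.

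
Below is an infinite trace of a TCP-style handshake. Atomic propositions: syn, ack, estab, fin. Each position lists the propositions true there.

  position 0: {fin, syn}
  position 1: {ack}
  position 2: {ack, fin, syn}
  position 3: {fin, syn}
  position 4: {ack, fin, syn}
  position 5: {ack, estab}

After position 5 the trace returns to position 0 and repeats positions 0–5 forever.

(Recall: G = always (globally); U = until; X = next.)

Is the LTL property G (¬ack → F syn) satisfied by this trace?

¬ack → F syn holds at every position 0..5, and those are all positions ever visited, so G (¬ack → F syn) holds.
Positions where ¬ack holds: 0, 3.
Check F syn at each: 0→ok, 3→ok.

Satisfied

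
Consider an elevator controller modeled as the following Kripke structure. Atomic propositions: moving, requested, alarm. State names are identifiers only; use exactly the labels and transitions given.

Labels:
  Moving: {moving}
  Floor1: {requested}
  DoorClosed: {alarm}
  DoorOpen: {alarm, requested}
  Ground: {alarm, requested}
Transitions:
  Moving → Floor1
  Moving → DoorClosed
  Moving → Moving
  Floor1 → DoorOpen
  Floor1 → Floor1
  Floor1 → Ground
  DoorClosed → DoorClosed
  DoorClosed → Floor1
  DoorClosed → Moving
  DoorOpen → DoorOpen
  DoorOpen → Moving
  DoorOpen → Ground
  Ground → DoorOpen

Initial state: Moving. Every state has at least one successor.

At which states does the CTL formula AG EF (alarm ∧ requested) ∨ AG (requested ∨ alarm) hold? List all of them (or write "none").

States satisfying EF (alarm ∧ requested): {Moving, Floor1, DoorClosed, DoorOpen, Ground}.
States satisfying AG EF (alarm ∧ requested): {Moving, Floor1, DoorClosed, DoorOpen, Ground}.
States satisfying requested ∨ alarm: {Floor1, DoorClosed, DoorOpen, Ground}.
States satisfying AG (requested ∨ alarm): ∅.
States satisfying AG EF (alarm ∧ requested) ∨ AG (requested ∨ alarm): {Moving, Floor1, DoorClosed, DoorOpen, Ground}.

{Moving, Floor1, DoorClosed, DoorOpen, Ground}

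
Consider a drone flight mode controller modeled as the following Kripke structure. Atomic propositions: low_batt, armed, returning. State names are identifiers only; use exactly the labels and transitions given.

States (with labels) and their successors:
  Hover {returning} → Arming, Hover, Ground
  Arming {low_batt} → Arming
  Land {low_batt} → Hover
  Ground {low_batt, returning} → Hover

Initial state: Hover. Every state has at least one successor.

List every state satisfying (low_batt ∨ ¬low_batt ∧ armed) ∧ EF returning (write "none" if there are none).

States satisfying ¬low_batt: {Hover}.
States satisfying ¬low_batt ∧ armed: ∅.
States satisfying low_batt ∨ ¬low_batt ∧ armed: {Arming, Land, Ground}.
States satisfying returning: {Hover, Ground}.
States satisfying EF returning: {Hover, Land, Ground}.
States satisfying (low_batt ∨ ¬low_batt ∧ armed) ∧ EF returning: {Land, Ground}.

{Land, Ground}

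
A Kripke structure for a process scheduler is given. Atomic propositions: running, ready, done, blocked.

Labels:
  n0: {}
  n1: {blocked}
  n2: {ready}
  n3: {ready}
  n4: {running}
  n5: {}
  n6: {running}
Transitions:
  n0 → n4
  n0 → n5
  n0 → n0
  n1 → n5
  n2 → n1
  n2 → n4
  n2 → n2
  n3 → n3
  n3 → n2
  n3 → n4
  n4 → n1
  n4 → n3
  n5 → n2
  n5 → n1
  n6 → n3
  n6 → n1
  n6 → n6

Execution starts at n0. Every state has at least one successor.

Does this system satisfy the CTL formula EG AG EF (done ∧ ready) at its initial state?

Violated

States satisfying AG EF (done ∧ ready): ∅.
States satisfying EG AG EF (done ∧ ready): ∅.
No suitable path/successor from n0 witnesses the formula.
n0 ∉ Sat(EG AG EF (done ∧ ready)).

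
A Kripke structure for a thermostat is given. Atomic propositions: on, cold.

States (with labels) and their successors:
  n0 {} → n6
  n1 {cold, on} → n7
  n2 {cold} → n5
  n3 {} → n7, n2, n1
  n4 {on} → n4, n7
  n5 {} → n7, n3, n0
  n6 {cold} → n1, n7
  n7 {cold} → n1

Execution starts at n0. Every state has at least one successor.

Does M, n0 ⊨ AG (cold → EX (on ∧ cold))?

Does not hold

States satisfying cold → EX (on ∧ cold): {n0, n3, n4, n5, n6, n7}.
States satisfying AG (cold → EX (on ∧ cold)): ∅.
n1 is reachable from n0 and violates cold → EX (on ∧ cold), so AG fails at n0.
n0 ∉ Sat(AG (cold → EX (on ∧ cold))).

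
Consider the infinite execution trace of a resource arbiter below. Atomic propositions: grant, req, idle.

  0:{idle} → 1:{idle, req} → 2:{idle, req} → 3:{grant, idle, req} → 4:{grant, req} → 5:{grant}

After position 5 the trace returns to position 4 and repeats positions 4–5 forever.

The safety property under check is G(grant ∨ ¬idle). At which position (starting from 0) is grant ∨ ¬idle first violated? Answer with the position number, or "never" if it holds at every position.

0

At position 0 the labels are {idle}, so grant ∨ ¬idle is false there. This is the first violation.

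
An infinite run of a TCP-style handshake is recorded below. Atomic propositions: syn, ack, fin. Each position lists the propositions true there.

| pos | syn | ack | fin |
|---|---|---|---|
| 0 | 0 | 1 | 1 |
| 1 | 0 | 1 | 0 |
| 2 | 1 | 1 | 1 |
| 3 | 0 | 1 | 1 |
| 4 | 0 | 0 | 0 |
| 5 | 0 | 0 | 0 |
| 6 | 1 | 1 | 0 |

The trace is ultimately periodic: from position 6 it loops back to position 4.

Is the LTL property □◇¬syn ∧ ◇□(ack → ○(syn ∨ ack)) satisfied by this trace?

Violated

◇¬syn holds at every position 0..6, and those are all positions ever visited, so □◇¬syn holds.
□(ack → ○(syn ∨ ack)) is false at every position 0..6, so it never becomes true and ◇□(ack → ○(syn ∨ ack)) fails.
At position 0: □◇¬syn is true; ◇□(ack → ○(syn ∨ ack)) is false; so □◇¬syn ∧ ◇□(ack → ○(syn ∨ ack)) is false.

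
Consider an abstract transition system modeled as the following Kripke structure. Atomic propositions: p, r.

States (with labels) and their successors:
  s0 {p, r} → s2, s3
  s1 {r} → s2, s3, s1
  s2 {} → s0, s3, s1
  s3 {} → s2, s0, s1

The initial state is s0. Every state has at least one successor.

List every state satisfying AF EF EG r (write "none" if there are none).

States satisfying EF EG r: {s0, s1, s2, s3}.
States satisfying AF EF EG r: {s0, s1, s2, s3}.

{s0, s1, s2, s3}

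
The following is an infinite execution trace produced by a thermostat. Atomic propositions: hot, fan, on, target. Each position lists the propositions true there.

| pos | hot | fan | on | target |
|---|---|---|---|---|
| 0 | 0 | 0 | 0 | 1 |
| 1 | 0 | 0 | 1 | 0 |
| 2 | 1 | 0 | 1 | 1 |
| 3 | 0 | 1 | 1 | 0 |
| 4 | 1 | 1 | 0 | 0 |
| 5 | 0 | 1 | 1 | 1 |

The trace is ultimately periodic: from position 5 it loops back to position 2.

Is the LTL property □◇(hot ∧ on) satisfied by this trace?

Yes

◇(hot ∧ on) holds at every position 0..5, and those are all positions ever visited, so □◇(hot ∧ on) holds.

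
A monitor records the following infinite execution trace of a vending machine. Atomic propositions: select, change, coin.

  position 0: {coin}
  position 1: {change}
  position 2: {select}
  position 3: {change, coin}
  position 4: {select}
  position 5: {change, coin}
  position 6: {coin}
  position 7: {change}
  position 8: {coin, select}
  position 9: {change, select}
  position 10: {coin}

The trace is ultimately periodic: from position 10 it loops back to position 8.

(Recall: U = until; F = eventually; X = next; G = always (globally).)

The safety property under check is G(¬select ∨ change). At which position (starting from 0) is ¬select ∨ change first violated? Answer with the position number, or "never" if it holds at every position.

2

Check ¬select ∨ change at each position in order: 0 ✓, 1 ✓.
At position 2 the labels are {select}, so ¬select ∨ change is false there. This is the first violation.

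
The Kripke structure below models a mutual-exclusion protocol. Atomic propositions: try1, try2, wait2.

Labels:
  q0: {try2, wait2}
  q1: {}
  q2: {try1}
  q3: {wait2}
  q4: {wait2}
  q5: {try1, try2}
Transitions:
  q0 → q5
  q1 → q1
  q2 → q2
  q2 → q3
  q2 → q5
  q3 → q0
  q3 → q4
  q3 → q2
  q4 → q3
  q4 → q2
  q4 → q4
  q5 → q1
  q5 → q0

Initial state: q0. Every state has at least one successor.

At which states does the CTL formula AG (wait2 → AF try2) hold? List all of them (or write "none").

States satisfying wait2 → AF try2: {q0, q1, q2, q5}.
States satisfying AG (wait2 → AF try2): {q0, q1, q5}.

{q0, q1, q5}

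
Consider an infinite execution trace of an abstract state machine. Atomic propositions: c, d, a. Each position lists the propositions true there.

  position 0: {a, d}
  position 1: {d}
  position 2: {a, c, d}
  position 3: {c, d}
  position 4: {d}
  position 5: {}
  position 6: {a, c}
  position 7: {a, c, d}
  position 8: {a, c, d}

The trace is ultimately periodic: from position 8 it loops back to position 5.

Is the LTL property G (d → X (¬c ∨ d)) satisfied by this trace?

d → X (¬c ∨ d) holds at every position 0..8, and those are all positions ever visited, so G (d → X (¬c ∨ d)) holds.
Positions where d holds: 0, 1, 2, 3, 4, 7, 8.
Check X (¬c ∨ d) at each: 0→ok, 1→ok, 2→ok, 3→ok, 4→ok, 7→ok, 8→ok.

Holds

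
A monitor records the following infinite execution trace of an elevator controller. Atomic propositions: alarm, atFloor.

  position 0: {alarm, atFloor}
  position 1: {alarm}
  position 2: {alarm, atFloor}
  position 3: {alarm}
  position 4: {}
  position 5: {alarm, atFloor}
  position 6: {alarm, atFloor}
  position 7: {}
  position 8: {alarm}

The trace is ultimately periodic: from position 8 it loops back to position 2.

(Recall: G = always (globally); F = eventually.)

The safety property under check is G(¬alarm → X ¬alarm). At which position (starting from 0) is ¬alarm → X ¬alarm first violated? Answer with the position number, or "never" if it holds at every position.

4

Check ¬alarm → X ¬alarm at each position in order: 0 ✓, 1 ✓, 2 ✓, 3 ✓.
At position 4 the labels are {} and the next position 5 has {alarm, atFloor}, so ¬alarm → X ¬alarm is false there. This is the first violation.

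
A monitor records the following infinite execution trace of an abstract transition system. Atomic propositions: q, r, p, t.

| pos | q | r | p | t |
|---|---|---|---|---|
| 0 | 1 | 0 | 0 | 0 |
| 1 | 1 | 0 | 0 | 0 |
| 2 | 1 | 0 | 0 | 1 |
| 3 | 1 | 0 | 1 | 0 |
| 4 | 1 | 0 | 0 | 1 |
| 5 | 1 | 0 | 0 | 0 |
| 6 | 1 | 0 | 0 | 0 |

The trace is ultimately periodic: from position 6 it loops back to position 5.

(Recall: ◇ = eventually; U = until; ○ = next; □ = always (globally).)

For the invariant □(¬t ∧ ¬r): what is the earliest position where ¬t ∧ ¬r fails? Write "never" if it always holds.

2

Check ¬t ∧ ¬r at each position in order: 0 ✓, 1 ✓.
At position 2 the labels are {q, t}, so ¬t ∧ ¬r is false there. This is the first violation.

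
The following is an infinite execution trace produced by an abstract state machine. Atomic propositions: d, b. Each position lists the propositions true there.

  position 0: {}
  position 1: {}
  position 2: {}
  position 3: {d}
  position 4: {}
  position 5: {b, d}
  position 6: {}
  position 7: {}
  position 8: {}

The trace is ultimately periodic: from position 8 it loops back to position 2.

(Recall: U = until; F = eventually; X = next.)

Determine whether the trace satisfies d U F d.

Holds

Walking from position 0: F d first holds at position 0, and d holds at every earlier position along the way, so d U F d holds.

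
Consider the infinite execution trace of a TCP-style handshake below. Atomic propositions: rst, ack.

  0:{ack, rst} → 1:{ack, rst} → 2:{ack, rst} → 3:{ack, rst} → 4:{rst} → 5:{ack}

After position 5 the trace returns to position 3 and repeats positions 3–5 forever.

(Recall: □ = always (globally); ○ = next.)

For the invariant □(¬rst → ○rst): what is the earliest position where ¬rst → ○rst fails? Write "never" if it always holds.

never

¬rst → ○rst holds at every position 0..5, and those are all the positions the trace ever visits, so the invariant □(¬rst → ○rst) is never violated.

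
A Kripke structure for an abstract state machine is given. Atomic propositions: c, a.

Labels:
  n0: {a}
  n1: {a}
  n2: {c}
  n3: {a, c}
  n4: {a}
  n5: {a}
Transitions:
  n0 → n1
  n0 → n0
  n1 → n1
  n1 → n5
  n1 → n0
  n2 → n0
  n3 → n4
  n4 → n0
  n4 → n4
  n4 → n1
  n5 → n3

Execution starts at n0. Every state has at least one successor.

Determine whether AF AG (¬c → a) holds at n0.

Satisfied

States satisfying AG (¬c → a): {n0, n1, n2, n3, n4, n5}.
States satisfying AF AG (¬c → a): {n0, n1, n2, n3, n4, n5}.
n0 ∈ Sat(AF AG (¬c → a)).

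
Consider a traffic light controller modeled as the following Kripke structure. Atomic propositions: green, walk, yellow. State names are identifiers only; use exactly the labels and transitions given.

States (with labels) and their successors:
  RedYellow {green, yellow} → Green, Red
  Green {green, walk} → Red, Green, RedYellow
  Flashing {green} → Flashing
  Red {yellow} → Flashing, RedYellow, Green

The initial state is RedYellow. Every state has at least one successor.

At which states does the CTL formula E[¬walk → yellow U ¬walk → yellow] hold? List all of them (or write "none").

{RedYellow, Green, Red}

States satisfying ¬walk → yellow: {RedYellow, Green, Red}.
States satisfying E[¬walk → yellow U ¬walk → yellow]: {RedYellow, Green, Red}.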